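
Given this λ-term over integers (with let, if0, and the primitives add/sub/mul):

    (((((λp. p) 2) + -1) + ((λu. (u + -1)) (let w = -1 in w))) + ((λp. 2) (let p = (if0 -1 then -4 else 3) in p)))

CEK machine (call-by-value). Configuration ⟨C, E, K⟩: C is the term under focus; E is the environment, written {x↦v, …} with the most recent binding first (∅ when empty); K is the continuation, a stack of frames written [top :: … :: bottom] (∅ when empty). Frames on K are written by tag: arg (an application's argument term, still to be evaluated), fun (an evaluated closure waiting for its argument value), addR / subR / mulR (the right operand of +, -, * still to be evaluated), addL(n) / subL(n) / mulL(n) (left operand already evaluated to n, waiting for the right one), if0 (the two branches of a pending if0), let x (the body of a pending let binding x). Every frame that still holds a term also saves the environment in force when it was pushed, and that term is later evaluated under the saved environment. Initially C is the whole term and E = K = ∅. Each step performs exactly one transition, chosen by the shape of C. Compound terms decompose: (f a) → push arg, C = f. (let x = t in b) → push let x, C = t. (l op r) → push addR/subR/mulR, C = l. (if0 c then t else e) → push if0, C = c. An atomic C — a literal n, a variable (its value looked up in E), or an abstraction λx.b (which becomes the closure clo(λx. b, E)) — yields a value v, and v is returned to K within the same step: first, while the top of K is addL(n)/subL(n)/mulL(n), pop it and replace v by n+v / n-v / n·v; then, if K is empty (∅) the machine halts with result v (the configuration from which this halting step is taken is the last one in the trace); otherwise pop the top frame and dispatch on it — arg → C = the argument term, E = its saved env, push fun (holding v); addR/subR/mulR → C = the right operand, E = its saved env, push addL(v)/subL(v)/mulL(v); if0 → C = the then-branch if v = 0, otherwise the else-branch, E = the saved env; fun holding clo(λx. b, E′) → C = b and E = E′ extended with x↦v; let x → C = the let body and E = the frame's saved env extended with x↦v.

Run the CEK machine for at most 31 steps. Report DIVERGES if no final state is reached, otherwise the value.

Answer: 1

Machine steps:
step 0: [C=(((((λp. p) 2) + -1) + ((λu. (u + -1)) (let w = -1 in w))) + ((λp. 2) (let p = (if0 -1 then -4 else 3) in p))) | E=∅ | K=∅]
step 1: [C=((((λp. p) 2) + -1) + ((λu. (u + -1)) (let w = -1 in w))) | E=∅ | K=[addR]]
step 2: [C=(((λp. p) 2) + -1) | E=∅ | K=[addR :: addR]]
step 3: [C=((λp. p) 2) | E=∅ | K=[addR :: addR :: addR]]
step 4: [C=(λp. p) | E=∅ | K=[arg :: addR :: addR :: addR]]
step 5: [C=2 | E=∅ | K=[fun :: addR :: addR :: addR]]
step 6: [C=p | E={p↦2} | K=[addR :: addR :: addR]]
step 7: [C=-1 | E=∅ | K=[addL(2) :: addR :: addR]]
step 8: [C=((λu. (u + -1)) (let w = -1 in w)) | E=∅ | K=[addL(1) :: addR]]
step 9: [C=(λu. (u + -1)) | E=∅ | K=[arg :: addL(1) :: addR]]
step 10: [C=(let w = -1 in w) | E=∅ | K=[fun :: addL(1) :: addR]]
step 11: [C=-1 | E=∅ | K=[let w :: fun :: addL(1) :: addR]]
step 12: [C=w | E={w↦-1} | K=[fun :: addL(1) :: addR]]
step 13: [C=(u + -1) | E={u↦-1} | K=[addL(1) :: addR]]
step 14: [C=u | E={u↦-1} | K=[addR :: addL(1) :: addR]]
step 15: [C=-1 | E={u↦-1} | K=[addL(-1) :: addL(1) :: addR]]
step 16: [C=((λp. 2) (let p = (if0 -1 then -4 else 3) in p)) | E=∅ | K=[addL(-1)]]
step 17: [C=(λp. 2) | E=∅ | K=[arg :: addL(-1)]]
step 18: [C=(let p = (if0 -1 then -4 else 3) in p) | E=∅ | K=[fun :: addL(-1)]]
step 19: [C=(if0 -1 then -4 else 3) | E=∅ | K=[let p :: fun :: addL(-1)]]
step 20: [C=-1 | E=∅ | K=[if0 :: let p :: fun :: addL(-1)]]
step 21: [C=3 | E=∅ | K=[let p :: fun :: addL(-1)]]
step 22: [C=p | E={p↦3} | K=[fun :: addL(-1)]]
step 23: [C=2 | E={p↦3} | K=[addL(-1)]]
→ final value 1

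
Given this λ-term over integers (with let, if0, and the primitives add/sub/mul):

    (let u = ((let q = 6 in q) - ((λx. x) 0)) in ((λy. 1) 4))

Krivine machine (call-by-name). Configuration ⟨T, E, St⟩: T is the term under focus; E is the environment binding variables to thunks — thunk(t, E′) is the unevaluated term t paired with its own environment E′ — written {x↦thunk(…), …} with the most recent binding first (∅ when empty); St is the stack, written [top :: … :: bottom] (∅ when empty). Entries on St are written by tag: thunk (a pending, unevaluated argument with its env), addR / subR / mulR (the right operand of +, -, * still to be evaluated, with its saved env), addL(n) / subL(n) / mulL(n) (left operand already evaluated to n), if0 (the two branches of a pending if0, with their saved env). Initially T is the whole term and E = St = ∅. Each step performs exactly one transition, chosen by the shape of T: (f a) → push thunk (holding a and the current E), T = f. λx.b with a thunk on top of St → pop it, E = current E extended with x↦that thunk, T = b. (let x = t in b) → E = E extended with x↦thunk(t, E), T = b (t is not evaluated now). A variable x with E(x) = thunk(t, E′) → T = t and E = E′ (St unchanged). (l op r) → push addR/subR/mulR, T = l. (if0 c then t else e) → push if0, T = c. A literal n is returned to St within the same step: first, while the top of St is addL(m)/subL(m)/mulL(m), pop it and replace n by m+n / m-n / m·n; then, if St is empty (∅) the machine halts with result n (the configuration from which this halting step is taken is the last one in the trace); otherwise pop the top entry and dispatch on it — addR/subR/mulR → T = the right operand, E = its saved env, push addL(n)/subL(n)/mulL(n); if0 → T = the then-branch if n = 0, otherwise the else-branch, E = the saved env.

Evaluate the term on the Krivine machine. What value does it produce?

t=0: ⟨T=(let u = ((let q = 6 in q) - ((λx. x) 0)) in ((λy. 1) 4)); E=∅; St=∅⟩
t=1: ⟨T=((λy. 1) 4); E={u↦thunk(((let q = 6 in q) - ((λx. x) 0)), ∅)}; St=∅⟩
t=2: ⟨T=(λy. 1); E={u↦thunk(((let q = 6 in q) - ((λx. x) 0)), ∅)}; St=[thunk]⟩
t=3: ⟨T=1; E={y↦thunk(4, {u↦thunk(((let q = 6 in q) - ((λx. x) 0)), ∅)}), u↦thunk(((let q = 6 in q) - ((λx. x) 0)), ∅)}; St=∅⟩
→ final value 1

Answer: 1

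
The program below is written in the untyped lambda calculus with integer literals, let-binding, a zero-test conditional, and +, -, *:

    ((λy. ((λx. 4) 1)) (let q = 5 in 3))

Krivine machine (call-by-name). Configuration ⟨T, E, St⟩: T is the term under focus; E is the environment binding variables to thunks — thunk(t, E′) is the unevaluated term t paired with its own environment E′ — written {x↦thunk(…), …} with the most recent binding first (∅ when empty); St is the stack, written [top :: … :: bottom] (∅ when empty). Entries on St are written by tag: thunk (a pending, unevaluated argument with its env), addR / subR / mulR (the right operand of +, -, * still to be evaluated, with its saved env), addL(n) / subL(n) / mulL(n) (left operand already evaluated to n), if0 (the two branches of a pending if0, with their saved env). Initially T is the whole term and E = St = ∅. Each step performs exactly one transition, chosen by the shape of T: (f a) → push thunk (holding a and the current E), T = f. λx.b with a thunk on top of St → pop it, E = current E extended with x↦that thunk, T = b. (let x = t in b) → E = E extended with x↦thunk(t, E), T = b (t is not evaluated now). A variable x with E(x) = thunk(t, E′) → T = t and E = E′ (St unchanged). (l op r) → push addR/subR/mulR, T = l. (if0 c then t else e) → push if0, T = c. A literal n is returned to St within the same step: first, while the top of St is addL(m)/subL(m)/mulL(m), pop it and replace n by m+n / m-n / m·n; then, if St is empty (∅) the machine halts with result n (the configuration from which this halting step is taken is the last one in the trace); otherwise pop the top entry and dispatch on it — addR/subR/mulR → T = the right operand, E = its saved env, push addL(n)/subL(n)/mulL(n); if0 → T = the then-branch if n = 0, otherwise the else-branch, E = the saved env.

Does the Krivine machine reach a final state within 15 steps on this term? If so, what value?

Answer: 4

Execution trace:
[0] [T=((λy. ((λx. 4) 1)) (let q = 5 in 3)) | E=∅ | St=∅]
[1] [T=(λy. ((λx. 4) 1)) | E=∅ | St=[thunk]]
[2] [T=((λx. 4) 1) | E={y↦thunk((let q = 5 in 3), ∅)} | St=∅]
[3] [T=(λx. 4) | E={y↦thunk((let q = 5 in 3), ∅)} | St=[thunk]]
[4] [T=4 | E={x↦thunk(1, {y↦thunk((let q = 5 in 3), ∅)}), y↦thunk((let q = 5 in 3), ∅)} | St=∅]
→ final value 4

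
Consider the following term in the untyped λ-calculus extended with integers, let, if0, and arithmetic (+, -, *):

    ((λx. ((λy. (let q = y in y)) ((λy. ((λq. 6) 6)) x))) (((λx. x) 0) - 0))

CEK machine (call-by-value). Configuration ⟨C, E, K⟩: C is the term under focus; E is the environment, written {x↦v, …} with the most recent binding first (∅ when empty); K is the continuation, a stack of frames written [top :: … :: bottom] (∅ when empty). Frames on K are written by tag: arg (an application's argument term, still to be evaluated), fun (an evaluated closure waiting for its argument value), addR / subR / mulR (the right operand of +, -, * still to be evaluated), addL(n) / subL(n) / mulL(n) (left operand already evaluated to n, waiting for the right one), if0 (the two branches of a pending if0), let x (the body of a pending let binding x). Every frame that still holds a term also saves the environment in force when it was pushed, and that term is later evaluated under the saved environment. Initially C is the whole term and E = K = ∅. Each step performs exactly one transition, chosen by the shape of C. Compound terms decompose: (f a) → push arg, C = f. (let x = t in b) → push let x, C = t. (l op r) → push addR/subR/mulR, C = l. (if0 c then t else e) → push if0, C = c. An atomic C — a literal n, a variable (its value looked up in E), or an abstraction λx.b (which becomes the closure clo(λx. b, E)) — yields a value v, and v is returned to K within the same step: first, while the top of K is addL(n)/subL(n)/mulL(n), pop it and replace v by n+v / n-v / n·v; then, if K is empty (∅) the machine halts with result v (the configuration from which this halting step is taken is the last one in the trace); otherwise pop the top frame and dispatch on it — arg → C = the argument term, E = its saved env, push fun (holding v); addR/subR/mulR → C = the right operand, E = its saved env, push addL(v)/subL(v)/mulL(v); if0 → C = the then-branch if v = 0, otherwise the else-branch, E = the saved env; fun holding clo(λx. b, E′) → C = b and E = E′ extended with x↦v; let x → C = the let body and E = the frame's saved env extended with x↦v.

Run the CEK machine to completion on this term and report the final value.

step 0: [C=((λx. ((λy. (let q = y in y)) ((λy. ((λq. 6) 6)) x))) (((λx. x) 0) - 0)) | E=∅ | K=∅]
step 1: [C=(λx. ((λy. (let q = y in y)) ((λy. ((λq. 6) 6)) x))) | E=∅ | K=[arg]]
step 2: [C=(((λx. x) 0) - 0) | E=∅ | K=[fun]]
step 3: [C=((λx. x) 0) | E=∅ | K=[subR :: fun]]
step 4: [C=(λx. x) | E=∅ | K=[arg :: subR :: fun]]
step 5: [C=0 | E=∅ | K=[fun :: subR :: fun]]
step 6: [C=x | E={x↦0} | K=[subR :: fun]]
step 7: [C=0 | E=∅ | K=[subL(0) :: fun]]
step 8: [C=((λy. (let q = y in y)) ((λy. ((λq. 6) 6)) x)) | E={x↦0} | K=∅]
step 9: [C=(λy. (let q = y in y)) | E={x↦0} | K=[arg]]
step 10: [C=((λy. ((λq. 6) 6)) x) | E={x↦0} | K=[fun]]
step 11: [C=(λy. ((λq. 6) 6)) | E={x↦0} | K=[arg :: fun]]
step 12: [C=x | E={x↦0} | K=[fun :: fun]]
step 13: [C=((λq. 6) 6) | E={y↦0, x↦0} | K=[fun]]
step 14: [C=(λq. 6) | E={y↦0, x↦0} | K=[arg :: fun]]
step 15: [C=6 | E={y↦0, x↦0} | K=[fun :: fun]]
step 16: [C=6 | E={q↦6, y↦0, x↦0} | K=[fun]]
step 17: [C=(let q = y in y) | E={y↦6, x↦0} | K=∅]
step 18: [C=y | E={y↦6, x↦0} | K=[let q]]
step 19: [C=y | E={q↦6, y↦6, x↦0} | K=∅]
→ final value 6

Answer: 6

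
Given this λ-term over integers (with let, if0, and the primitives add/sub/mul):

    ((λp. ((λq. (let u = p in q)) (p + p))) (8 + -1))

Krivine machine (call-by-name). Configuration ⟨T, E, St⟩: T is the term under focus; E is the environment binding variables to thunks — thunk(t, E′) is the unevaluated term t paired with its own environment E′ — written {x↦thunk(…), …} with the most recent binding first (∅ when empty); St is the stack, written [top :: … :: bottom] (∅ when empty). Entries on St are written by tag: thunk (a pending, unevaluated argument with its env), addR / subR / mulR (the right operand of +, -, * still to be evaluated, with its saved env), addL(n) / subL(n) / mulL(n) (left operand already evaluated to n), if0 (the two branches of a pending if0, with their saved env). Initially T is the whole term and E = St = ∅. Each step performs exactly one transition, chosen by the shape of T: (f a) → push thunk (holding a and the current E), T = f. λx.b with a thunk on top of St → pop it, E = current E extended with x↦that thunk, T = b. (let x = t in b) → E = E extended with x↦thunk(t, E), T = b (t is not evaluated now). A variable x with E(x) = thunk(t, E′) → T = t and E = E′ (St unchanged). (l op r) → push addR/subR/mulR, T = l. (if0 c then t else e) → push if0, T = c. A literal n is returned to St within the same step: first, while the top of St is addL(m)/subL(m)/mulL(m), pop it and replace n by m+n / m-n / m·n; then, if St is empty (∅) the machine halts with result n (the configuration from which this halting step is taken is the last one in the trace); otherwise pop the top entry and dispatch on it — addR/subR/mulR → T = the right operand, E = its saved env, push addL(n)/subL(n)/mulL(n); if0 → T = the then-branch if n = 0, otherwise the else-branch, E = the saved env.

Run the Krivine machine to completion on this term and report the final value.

[0] ⟨T=((λp. ((λq. (let u = p in q)) (p + p))) (8 + -1)); E=∅; St=∅⟩
[1] ⟨T=(λp. ((λq. (let u = p in q)) (p + p))); E=∅; St=[thunk]⟩
[2] ⟨T=((λq. (let u = p in q)) (p + p)); E={p↦thunk((8 + -1), ∅)}; St=∅⟩
[3] ⟨T=(λq. (let u = p in q)); E={p↦thunk((8 + -1), ∅)}; St=[thunk]⟩
[4] ⟨T=(let u = p in q); E={q↦thunk((p + p), {p↦thunk((8 + -1), ∅)}), p↦thunk((8 + -1), ∅)}; St=∅⟩
[5] ⟨T=q; E={u↦thunk(p, {q↦thunk((p + p), {p↦thunk((8 + -1), ∅)}), p↦thunk((8 + -1), ∅)}), q↦thunk((p + p), {p↦thunk((8 + -1), ∅)}), p↦thunk((8 + -1), ∅)}; St=∅⟩
[6] ⟨T=(p + p); E={p↦thunk((8 + -1), ∅)}; St=∅⟩
[7] ⟨T=p; E={p↦thunk((8 + -1), ∅)}; St=[addR]⟩
[8] ⟨T=(8 + -1); E=∅; St=[addR]⟩
[9] ⟨T=8; E=∅; St=[addR :: addR]⟩
[10] ⟨T=-1; E=∅; St=[addL(8) :: addR]⟩
[11] ⟨T=p; E={p↦thunk((8 + -1), ∅)}; St=[addL(7)]⟩
[12] ⟨T=(8 + -1); E=∅; St=[addL(7)]⟩
[13] ⟨T=8; E=∅; St=[addR :: addL(7)]⟩
[14] ⟨T=-1; E=∅; St=[addL(8) :: addL(7)]⟩
→ final value 14

Answer: 14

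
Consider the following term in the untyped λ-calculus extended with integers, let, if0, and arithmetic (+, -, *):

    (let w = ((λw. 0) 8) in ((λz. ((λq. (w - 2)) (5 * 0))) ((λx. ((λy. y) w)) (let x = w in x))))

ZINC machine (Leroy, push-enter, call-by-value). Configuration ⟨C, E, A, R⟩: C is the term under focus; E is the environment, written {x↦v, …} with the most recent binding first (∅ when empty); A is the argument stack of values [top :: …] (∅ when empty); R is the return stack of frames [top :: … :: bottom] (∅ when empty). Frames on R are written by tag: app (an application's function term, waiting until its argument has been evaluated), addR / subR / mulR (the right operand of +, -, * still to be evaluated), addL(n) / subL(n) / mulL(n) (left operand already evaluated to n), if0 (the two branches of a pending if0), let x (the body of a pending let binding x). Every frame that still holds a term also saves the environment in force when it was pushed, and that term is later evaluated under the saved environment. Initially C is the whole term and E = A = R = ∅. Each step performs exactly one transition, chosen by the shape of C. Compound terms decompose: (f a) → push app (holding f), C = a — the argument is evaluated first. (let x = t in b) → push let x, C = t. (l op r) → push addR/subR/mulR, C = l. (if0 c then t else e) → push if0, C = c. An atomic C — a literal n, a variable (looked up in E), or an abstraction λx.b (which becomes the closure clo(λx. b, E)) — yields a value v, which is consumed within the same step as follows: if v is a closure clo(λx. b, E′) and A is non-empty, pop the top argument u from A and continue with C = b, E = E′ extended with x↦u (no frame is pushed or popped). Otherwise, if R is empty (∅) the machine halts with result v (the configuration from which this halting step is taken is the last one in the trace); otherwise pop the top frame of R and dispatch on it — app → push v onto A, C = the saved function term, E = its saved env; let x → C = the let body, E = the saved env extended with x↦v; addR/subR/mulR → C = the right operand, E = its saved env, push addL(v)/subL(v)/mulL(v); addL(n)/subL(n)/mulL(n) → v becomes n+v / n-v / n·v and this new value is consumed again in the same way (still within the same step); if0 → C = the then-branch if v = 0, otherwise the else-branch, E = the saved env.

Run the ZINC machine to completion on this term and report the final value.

step 0: ⟨C=(let w = ((λw. 0) 8) in ((λz. ((λq. (w - 2)) (5 * 0))) ((λx. ((λy. y) w)) (let x = w in x)))); E=∅; A=∅; R=∅⟩
step 1: ⟨C=((λw. 0) 8); E=∅; A=∅; R=[let w]⟩
step 2: ⟨C=8; E=∅; A=∅; R=[app :: let w]⟩
step 3: ⟨C=(λw. 0); E=∅; A=[8]; R=[let w]⟩
step 4: ⟨C=0; E={w↦8}; A=∅; R=[let w]⟩
step 5: ⟨C=((λz. ((λq. (w - 2)) (5 * 0))) ((λx. ((λy. y) w)) (let x = w in x))); E={w↦0}; A=∅; R=∅⟩
step 6: ⟨C=((λx. ((λy. y) w)) (let x = w in x)); E={w↦0}; A=∅; R=[app]⟩
step 7: ⟨C=(let x = w in x); E={w↦0}; A=∅; R=[app :: app]⟩
step 8: ⟨C=w; E={w↦0}; A=∅; R=[let x :: app :: app]⟩
step 9: ⟨C=x; E={x↦0, w↦0}; A=∅; R=[app :: app]⟩
step 10: ⟨C=(λx. ((λy. y) w)); E={w↦0}; A=[0]; R=[app]⟩
step 11: ⟨C=((λy. y) w); E={x↦0, w↦0}; A=∅; R=[app]⟩
step 12: ⟨C=w; E={x↦0, w↦0}; A=∅; R=[app :: app]⟩
step 13: ⟨C=(λy. y); E={x↦0, w↦0}; A=[0]; R=[app]⟩
step 14: ⟨C=y; E={y↦0, x↦0, w↦0}; A=∅; R=[app]⟩
step 15: ⟨C=(λz. ((λq. (w - 2)) (5 * 0))); E={w↦0}; A=[0]; R=∅⟩
step 16: ⟨C=((λq. (w - 2)) (5 * 0)); E={z↦0, w↦0}; A=∅; R=∅⟩
step 17: ⟨C=(5 * 0); E={z↦0, w↦0}; A=∅; R=[app]⟩
step 18: ⟨C=5; E={z↦0, w↦0}; A=∅; R=[mulR :: app]⟩
step 19: ⟨C=0; E={z↦0, w↦0}; A=∅; R=[mulL(5) :: app]⟩
step 20: ⟨C=(λq. (w - 2)); E={z↦0, w↦0}; A=[0]; R=∅⟩
step 21: ⟨C=(w - 2); E={q↦0, z↦0, w↦0}; A=∅; R=∅⟩
step 22: ⟨C=w; E={q↦0, z↦0, w↦0}; A=∅; R=[subR]⟩
step 23: ⟨C=2; E={q↦0, z↦0, w↦0}; A=∅; R=[subL(0)]⟩
→ final value -2

Answer: -2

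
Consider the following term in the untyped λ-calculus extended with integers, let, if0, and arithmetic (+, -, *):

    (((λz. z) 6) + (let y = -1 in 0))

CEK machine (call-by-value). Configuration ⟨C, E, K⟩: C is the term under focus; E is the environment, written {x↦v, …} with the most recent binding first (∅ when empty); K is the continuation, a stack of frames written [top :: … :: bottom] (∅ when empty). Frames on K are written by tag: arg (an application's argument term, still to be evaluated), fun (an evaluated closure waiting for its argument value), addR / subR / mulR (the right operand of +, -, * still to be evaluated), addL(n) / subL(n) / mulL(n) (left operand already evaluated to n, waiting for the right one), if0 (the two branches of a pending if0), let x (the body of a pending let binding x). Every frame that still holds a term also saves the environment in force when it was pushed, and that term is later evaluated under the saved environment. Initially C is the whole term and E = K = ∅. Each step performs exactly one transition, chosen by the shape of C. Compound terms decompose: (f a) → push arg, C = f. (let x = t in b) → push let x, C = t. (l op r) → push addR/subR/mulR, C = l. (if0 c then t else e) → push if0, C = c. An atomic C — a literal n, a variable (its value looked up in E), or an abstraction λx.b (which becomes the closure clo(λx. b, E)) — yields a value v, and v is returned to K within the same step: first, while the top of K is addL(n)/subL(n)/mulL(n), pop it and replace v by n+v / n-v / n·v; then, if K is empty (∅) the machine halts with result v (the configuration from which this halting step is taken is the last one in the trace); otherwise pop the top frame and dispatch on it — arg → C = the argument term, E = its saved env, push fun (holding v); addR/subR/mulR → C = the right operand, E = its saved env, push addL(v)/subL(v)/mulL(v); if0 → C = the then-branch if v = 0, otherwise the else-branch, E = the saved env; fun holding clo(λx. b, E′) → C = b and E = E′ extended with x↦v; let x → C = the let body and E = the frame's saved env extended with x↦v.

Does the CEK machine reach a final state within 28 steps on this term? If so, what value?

step 0: [C=(((λz. z) 6) + (let y = -1 in 0)) | E=∅ | K=∅]
step 1: [C=((λz. z) 6) | E=∅ | K=[addR]]
step 2: [C=(λz. z) | E=∅ | K=[arg :: addR]]
step 3: [C=6 | E=∅ | K=[fun :: addR]]
step 4: [C=z | E={z↦6} | K=[addR]]
step 5: [C=(let y = -1 in 0) | E=∅ | K=[addL(6)]]
step 6: [C=-1 | E=∅ | K=[let y :: addL(6)]]
step 7: [C=0 | E={y↦-1} | K=[addL(6)]]
→ final value 6

Answer: 6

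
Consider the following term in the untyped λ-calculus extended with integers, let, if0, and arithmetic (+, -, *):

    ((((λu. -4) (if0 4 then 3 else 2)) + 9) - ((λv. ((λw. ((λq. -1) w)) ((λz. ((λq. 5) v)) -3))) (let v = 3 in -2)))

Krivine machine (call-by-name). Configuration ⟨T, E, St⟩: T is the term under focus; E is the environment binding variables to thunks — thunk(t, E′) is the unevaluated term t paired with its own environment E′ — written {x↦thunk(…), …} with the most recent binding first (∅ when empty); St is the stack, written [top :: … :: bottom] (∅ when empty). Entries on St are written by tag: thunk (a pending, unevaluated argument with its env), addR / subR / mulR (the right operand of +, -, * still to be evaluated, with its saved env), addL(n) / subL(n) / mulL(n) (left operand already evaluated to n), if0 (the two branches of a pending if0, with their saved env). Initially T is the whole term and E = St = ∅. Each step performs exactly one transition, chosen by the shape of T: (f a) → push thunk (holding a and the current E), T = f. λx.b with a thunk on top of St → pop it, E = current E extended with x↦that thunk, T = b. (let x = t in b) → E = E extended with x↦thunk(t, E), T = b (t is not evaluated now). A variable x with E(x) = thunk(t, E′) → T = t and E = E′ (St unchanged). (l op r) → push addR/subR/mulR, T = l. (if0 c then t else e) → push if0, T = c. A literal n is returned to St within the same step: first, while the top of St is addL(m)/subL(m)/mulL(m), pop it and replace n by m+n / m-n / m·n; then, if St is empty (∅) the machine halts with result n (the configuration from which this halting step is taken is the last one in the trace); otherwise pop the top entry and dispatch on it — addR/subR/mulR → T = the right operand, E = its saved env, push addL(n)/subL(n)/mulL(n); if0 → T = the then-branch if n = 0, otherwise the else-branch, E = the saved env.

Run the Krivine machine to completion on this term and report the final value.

Answer: 6

Execution trace:
step 0: <T=((((λu. -4) (if0 4 then 3 else 2)) + 9) - ((λv. ((λw. ((λq. -1) w)) ((λz. ((λq. 5) v)) -3))) (let v = 3 in -2))), E=∅, St=∅>
step 1: <T=(((λu. -4) (if0 4 then 3 else 2)) + 9), E=∅, St=[subR]>
step 2: <T=((λu. -4) (if0 4 then 3 else 2)), E=∅, St=[addR :: subR]>
step 3: <T=(λu. -4), E=∅, St=[thunk :: addR :: subR]>
step 4: <T=-4, E={u↦thunk((if0 4 then 3 else 2), ∅)}, St=[addR :: subR]>
step 5: <T=9, E=∅, St=[addL(-4) :: subR]>
step 6: <T=((λv. ((λw. ((λq. -1) w)) ((λz. ((λq. 5) v)) -3))) (let v = 3 in -2)), E=∅, St=[subL(5)]>
step 7: <T=(λv. ((λw. ((λq. -1) w)) ((λz. ((λq. 5) v)) -3))), E=∅, St=[thunk :: subL(5)]>
step 8: <T=((λw. ((λq. -1) w)) ((λz. ((λq. 5) v)) -3)), E={v↦thunk((let v = 3 in -2), ∅)}, St=[subL(5)]>
step 9: <T=(λw. ((λq. -1) w)), E={v↦thunk((let v = 3 in -2), ∅)}, St=[thunk :: subL(5)]>
step 10: <T=((λq. -1) w), E={w↦thunk(((λz. ((λq. 5) v)) -3), {v↦thunk((let v = 3 in -2), ∅)}), v↦thunk((let v = 3 in -2), ∅)}, St=[subL(5)]>
step 11: <T=(λq. -1), E={w↦thunk(((λz. ((λq. 5) v)) -3), {v↦thunk((let v = 3 in -2), ∅)}), v↦thunk((let v = 3 in -2), ∅)}, St=[thunk :: subL(5)]>
step 12: <T=-1, E={q↦thunk(w, {w↦thunk(((λz. ((λq. 5) v)) -3), {v↦thunk((let v = 3 in -2), ∅)}), v↦thunk((let v = 3 in -2), ∅)}), w↦thunk(((λz. ((λq. 5) v)) -3), {v↦thunk((let v = 3 in -2), ∅)}), v↦thunk((let v = 3 in -2), ∅)}, St=[subL(5)]>
→ final value 6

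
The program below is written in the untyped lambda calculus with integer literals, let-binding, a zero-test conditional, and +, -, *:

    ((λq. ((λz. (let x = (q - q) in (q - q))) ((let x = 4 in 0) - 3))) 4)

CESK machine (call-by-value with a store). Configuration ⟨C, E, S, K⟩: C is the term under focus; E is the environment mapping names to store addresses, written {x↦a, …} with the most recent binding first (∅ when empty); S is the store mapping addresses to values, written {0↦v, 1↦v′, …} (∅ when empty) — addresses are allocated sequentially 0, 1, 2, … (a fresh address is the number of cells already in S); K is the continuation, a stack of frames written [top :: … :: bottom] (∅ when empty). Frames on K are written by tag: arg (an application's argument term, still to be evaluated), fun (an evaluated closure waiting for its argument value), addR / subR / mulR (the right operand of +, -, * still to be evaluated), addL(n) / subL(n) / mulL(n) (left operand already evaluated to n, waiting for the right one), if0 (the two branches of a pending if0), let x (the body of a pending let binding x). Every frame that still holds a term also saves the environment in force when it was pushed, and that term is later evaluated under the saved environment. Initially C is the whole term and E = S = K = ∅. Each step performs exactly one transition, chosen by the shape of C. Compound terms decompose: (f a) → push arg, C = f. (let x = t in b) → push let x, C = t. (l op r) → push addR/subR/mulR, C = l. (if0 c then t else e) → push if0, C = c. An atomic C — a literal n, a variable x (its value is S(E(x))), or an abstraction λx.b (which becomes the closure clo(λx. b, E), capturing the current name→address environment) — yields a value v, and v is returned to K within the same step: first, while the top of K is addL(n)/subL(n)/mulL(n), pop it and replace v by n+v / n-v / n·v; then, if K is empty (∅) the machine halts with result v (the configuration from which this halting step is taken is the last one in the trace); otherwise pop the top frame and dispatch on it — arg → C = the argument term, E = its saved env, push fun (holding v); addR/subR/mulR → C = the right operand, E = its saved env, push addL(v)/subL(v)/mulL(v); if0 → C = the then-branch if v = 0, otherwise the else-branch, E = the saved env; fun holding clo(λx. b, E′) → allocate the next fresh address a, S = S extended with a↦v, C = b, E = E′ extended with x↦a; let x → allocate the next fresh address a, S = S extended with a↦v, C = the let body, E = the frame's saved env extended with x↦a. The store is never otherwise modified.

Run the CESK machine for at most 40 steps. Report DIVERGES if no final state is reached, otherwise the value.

Answer: 0

Machine steps:
[0] ⟨C=((λq. ((λz. (let x = (q - q) in (q - q))) ((let x = 4 in 0) - 3))) 4); E=∅; S=∅; K=∅⟩
[1] ⟨C=(λq. ((λz. (let x = (q - q) in (q - q))) ((let x = 4 in 0) - 3))); E=∅; S=∅; K=[arg]⟩
[2] ⟨C=4; E=∅; S=∅; K=[fun]⟩
[3] ⟨C=((λz. (let x = (q - q) in (q - q))) ((let x = 4 in 0) - 3)); E={q↦0}; S={0↦4}; K=∅⟩
[4] ⟨C=(λz. (let x = (q - q) in (q - q))); E={q↦0}; S={0↦4}; K=[arg]⟩
[5] ⟨C=((let x = 4 in 0) - 3); E={q↦0}; S={0↦4}; K=[fun]⟩
[6] ⟨C=(let x = 4 in 0); E={q↦0}; S={0↦4}; K=[subR :: fun]⟩
[7] ⟨C=4; E={q↦0}; S={0↦4}; K=[let x :: subR :: fun]⟩
[8] ⟨C=0; E={x↦1, q↦0}; S={0↦4, 1↦4}; K=[subR :: fun]⟩
[9] ⟨C=3; E={q↦0}; S={0↦4, 1↦4}; K=[subL(0) :: fun]⟩
[10] ⟨C=(let x = (q - q) in (q - q)); E={z↦2, q↦0}; S={0↦4, 1↦4, 2↦-3}; K=∅⟩
[11] ⟨C=(q - q); E={z↦2, q↦0}; S={0↦4, 1↦4, 2↦-3}; K=[let x]⟩
[12] ⟨C=q; E={z↦2, q↦0}; S={0↦4, 1↦4, 2↦-3}; K=[subR :: let x]⟩
[13] ⟨C=q; E={z↦2, q↦0}; S={0↦4, 1↦4, 2↦-3}; K=[subL(4) :: let x]⟩
[14] ⟨C=(q - q); E={x↦3, z↦2, q↦0}; S={0↦4, 1↦4, 2↦-3, 3↦0}; K=∅⟩
[15] ⟨C=q; E={x↦3, z↦2, q↦0}; S={0↦4, 1↦4, 2↦-3, 3↦0}; K=[subR]⟩
[16] ⟨C=q; E={x↦3, z↦2, q↦0}; S={0↦4, 1↦4, 2↦-3, 3↦0}; K=[subL(4)]⟩
→ final value 0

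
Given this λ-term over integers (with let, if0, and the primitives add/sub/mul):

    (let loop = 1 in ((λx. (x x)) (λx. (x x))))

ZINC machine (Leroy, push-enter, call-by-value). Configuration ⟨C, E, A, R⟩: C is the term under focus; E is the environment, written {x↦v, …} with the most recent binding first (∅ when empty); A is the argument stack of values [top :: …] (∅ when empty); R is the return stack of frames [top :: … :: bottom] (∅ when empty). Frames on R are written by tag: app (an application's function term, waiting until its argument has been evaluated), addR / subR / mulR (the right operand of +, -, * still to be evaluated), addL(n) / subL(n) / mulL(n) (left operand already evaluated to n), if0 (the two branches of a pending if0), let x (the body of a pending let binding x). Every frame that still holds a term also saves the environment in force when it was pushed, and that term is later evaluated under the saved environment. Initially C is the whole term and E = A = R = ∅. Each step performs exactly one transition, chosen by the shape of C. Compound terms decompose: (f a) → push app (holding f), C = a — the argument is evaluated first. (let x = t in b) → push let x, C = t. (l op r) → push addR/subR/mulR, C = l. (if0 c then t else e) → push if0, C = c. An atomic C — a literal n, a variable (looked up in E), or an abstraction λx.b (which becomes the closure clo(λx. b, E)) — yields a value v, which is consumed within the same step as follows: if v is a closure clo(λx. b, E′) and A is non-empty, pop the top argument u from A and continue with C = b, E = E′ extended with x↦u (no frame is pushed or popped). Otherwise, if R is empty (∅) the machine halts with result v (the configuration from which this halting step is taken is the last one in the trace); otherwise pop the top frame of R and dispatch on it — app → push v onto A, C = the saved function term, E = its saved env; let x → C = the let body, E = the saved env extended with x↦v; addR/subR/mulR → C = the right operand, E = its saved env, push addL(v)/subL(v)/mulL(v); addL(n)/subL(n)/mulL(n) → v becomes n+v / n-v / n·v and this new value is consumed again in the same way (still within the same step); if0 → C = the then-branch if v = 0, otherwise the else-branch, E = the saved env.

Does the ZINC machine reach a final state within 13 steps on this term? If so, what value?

Answer: DIVERGES (no final state within 13 steps)

Derivation:
step 0: ⟨C=(let loop = 1 in ((λx. (x x)) (λx. (x x)))); E=∅; A=∅; R=∅⟩
step 1: ⟨C=1; E=∅; A=∅; R=[let loop]⟩
step 2: ⟨C=((λx. (x x)) (λx. (x x))); E={loop↦1}; A=∅; R=∅⟩
step 3: ⟨C=(λx. (x x)); E={loop↦1}; A=∅; R=[app]⟩
step 4: ⟨C=(λx. (x x)); E={loop↦1}; A=[clo(λx. (x x), {loop↦1})]; R=∅⟩
step 5: ⟨C=(x x); E={x↦clo(λx. (x x), {loop↦1}), loop↦1}; A=∅; R=∅⟩
step 6: ⟨C=x; E={x↦clo(λx. (x x), {loop↦1}), loop↦1}; A=∅; R=[app]⟩
step 7: ⟨C=x; E={x↦clo(λx. (x x), {loop↦1}), loop↦1}; A=[clo(λx. (x x), {loop↦1})]; R=∅⟩
… configuration repeats with period 3 (steps 5–7 recur indefinitely) …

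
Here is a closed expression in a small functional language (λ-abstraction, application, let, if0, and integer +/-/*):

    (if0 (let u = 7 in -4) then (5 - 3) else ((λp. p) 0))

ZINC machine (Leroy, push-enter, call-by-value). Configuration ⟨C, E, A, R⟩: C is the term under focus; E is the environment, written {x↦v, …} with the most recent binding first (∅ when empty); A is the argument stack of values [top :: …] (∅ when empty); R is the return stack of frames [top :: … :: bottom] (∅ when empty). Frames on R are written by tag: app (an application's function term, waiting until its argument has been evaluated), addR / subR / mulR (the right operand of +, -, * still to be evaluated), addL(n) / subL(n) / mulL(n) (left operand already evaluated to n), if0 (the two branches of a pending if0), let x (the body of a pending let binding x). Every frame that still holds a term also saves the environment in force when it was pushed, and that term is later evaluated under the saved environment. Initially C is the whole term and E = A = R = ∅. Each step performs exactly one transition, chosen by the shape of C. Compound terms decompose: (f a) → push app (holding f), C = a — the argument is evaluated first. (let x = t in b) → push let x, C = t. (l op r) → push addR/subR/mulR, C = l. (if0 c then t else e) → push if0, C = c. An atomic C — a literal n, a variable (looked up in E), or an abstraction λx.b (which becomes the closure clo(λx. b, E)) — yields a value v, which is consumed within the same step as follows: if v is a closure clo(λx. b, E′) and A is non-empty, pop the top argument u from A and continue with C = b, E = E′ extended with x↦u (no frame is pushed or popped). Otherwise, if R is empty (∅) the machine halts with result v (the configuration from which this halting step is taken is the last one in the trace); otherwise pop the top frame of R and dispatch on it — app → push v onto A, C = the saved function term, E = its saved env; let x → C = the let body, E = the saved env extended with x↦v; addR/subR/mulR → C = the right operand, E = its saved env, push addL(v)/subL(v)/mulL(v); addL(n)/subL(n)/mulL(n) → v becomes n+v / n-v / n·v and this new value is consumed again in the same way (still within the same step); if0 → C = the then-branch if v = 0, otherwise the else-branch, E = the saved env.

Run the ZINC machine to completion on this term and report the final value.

Answer: 0

Execution trace:
0. ⟨C=(if0 (let u = 7 in -4) then (5 - 3) else ((λp. p) 0)); E=∅; A=∅; R=∅⟩
1. ⟨C=(let u = 7 in -4); E=∅; A=∅; R=[if0]⟩
2. ⟨C=7; E=∅; A=∅; R=[let u :: if0]⟩
3. ⟨C=-4; E={u↦7}; A=∅; R=[if0]⟩
4. ⟨C=((λp. p) 0); E=∅; A=∅; R=∅⟩
5. ⟨C=0; E=∅; A=∅; R=[app]⟩
6. ⟨C=(λp. p); E=∅; A=[0]; R=∅⟩
7. ⟨C=p; E={p↦0}; A=∅; R=∅⟩
→ final value 0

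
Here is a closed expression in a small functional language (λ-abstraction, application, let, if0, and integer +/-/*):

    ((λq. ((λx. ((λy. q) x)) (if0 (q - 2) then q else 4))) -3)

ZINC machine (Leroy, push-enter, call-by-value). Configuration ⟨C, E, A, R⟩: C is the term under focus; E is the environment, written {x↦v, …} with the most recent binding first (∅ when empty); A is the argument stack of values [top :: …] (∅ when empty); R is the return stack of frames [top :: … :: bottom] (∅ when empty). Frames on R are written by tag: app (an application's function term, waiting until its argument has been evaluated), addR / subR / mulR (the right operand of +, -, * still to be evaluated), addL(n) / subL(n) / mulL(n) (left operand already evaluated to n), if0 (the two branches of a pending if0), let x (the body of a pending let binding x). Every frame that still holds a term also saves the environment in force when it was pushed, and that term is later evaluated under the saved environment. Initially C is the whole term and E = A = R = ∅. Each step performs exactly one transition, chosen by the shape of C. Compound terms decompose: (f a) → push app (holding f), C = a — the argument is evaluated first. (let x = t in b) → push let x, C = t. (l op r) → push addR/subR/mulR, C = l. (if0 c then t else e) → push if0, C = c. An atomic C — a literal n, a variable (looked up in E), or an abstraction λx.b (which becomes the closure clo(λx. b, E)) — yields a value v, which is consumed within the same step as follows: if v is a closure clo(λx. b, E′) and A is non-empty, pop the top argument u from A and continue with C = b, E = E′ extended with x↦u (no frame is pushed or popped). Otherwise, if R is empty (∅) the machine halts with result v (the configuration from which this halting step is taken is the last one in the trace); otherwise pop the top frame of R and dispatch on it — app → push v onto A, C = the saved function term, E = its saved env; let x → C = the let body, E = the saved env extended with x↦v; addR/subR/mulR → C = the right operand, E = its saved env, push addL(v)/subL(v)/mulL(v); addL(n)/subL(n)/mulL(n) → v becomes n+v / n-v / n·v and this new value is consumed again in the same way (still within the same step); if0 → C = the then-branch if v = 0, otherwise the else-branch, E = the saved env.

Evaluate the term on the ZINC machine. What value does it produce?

Answer: -3

Machine steps:
[0] ⟨C=((λq. ((λx. ((λy. q) x)) (if0 (q - 2) then q else 4))) -3); E=∅; A=∅; R=∅⟩
[1] ⟨C=-3; E=∅; A=∅; R=[app]⟩
[2] ⟨C=(λq. ((λx. ((λy. q) x)) (if0 (q - 2) then q else 4))); E=∅; A=[-3]; R=∅⟩
[3] ⟨C=((λx. ((λy. q) x)) (if0 (q - 2) then q else 4)); E={q↦-3}; A=∅; R=∅⟩
[4] ⟨C=(if0 (q - 2) then q else 4); E={q↦-3}; A=∅; R=[app]⟩
[5] ⟨C=(q - 2); E={q↦-3}; A=∅; R=[if0 :: app]⟩
[6] ⟨C=q; E={q↦-3}; A=∅; R=[subR :: if0 :: app]⟩
[7] ⟨C=2; E={q↦-3}; A=∅; R=[subL(-3) :: if0 :: app]⟩
[8] ⟨C=4; E={q↦-3}; A=∅; R=[app]⟩
[9] ⟨C=(λx. ((λy. q) x)); E={q↦-3}; A=[4]; R=∅⟩
[10] ⟨C=((λy. q) x); E={x↦4, q↦-3}; A=∅; R=∅⟩
[11] ⟨C=x; E={x↦4, q↦-3}; A=∅; R=[app]⟩
[12] ⟨C=(λy. q); E={x↦4, q↦-3}; A=[4]; R=∅⟩
[13] ⟨C=q; E={y↦4, x↦4, q↦-3}; A=∅; R=∅⟩
→ final value -3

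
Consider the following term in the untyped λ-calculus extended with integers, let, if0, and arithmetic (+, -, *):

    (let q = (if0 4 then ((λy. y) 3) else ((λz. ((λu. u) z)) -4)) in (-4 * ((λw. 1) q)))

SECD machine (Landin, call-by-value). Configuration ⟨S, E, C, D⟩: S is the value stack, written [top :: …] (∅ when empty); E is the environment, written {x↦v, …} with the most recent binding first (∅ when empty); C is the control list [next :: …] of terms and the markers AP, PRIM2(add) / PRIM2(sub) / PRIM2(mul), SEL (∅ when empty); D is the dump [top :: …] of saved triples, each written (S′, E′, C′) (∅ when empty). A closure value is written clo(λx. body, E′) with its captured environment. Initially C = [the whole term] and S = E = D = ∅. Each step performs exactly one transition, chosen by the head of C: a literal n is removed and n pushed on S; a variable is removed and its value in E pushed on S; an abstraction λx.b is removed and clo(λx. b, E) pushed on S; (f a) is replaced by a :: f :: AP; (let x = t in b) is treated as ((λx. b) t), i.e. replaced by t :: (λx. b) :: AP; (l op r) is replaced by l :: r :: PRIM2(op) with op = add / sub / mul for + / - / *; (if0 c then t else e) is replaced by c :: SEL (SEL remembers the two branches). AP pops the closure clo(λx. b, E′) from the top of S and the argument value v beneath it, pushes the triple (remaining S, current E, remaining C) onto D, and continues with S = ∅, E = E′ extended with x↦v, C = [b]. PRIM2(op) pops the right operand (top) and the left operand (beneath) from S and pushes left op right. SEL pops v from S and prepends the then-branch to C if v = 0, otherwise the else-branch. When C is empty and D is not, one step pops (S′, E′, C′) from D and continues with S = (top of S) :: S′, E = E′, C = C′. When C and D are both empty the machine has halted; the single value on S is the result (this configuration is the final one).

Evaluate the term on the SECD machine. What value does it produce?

Answer: -4

Execution trace:
t=0: [S=∅ | E=∅ | C=[(let q = (if0 4 then ((λy. y) 3) else ((λz. ((λu. u) z)) -4)) in (-4 * ((λw. 1) q)))] | D=∅]
t=1: [S=∅ | E=∅ | C=[(if0 4 then ((λy. y) 3) else ((λz. ((λu. u) z)) -4)) :: (λq. (-4 * ((λw. 1) q))) :: AP] | D=∅]
t=2: [S=∅ | E=∅ | C=[4 :: SEL :: (λq. (-4 * ((λw. 1) q))) :: AP] | D=∅]
t=3: [S=[4] | E=∅ | C=[SEL :: (λq. (-4 * ((λw. 1) q))) :: AP] | D=∅]
t=4: [S=∅ | E=∅ | C=[((λz. ((λu. u) z)) -4) :: (λq. (-4 * ((λw. 1) q))) :: AP] | D=∅]
t=5: [S=∅ | E=∅ | C=[-4 :: (λz. ((λu. u) z)) :: AP :: (λq. (-4 * ((λw. 1) q))) :: AP] | D=∅]
t=6: [S=[-4] | E=∅ | C=[(λz. ((λu. u) z)) :: AP :: (λq. (-4 * ((λw. 1) q))) :: AP] | D=∅]
t=7: [S=[clo(λz. ((λu. u) z), ∅) :: -4] | E=∅ | C=[AP :: (λq. (-4 * ((λw. 1) q))) :: AP] | D=∅]
t=8: [S=∅ | E={z↦-4} | C=[((λu. u) z)] | D=[(∅, ∅, [(λq. (-4 * ((λw. 1) q))) :: AP])]]
t=9: [S=∅ | E={z↦-4} | C=[z :: (λu. u) :: AP] | D=[(∅, ∅, [(λq. (-4 * ((λw. 1) q))) :: AP])]]
t=10: [S=[-4] | E={z↦-4} | C=[(λu. u) :: AP] | D=[(∅, ∅, [(λq. (-4 * ((λw. 1) q))) :: AP])]]
t=11: [S=[clo(λu. u, {z↦-4}) :: -4] | E={z↦-4} | C=[AP] | D=[(∅, ∅, [(λq. (-4 * ((λw. 1) q))) :: AP])]]
t=12: [S=∅ | E={u↦-4, z↦-4} | C=[u] | D=[(∅, {z↦-4}, ∅) :: (∅, ∅, [(λq. (-4 * ((λw. 1) q))) :: AP])]]
t=13: [S=[-4] | E={u↦-4, z↦-4} | C=∅ | D=[(∅, {z↦-4}, ∅) :: (∅, ∅, [(λq. (-4 * ((λw. 1) q))) :: AP])]]
t=14: [S=[-4] | E={z↦-4} | C=∅ | D=[(∅, ∅, [(λq. (-4 * ((λw. 1) q))) :: AP])]]
t=15: [S=[-4] | E=∅ | C=[(λq. (-4 * ((λw. 1) q))) :: AP] | D=∅]
t=16: [S=[clo(λq. (-4 * ((λw. 1) q)), ∅) :: -4] | E=∅ | C=[AP] | D=∅]
t=17: [S=∅ | E={q↦-4} | C=[(-4 * ((λw. 1) q))] | D=[(∅, ∅, ∅)]]
t=18: [S=∅ | E={q↦-4} | C=[-4 :: ((λw. 1) q) :: PRIM2(mul)] | D=[(∅, ∅, ∅)]]
t=19: [S=[-4] | E={q↦-4} | C=[((λw. 1) q) :: PRIM2(mul)] | D=[(∅, ∅, ∅)]]
t=20: [S=[-4] | E={q↦-4} | C=[q :: (λw. 1) :: AP :: PRIM2(mul)] | D=[(∅, ∅, ∅)]]
t=21: [S=[-4 :: -4] | E={q↦-4} | C=[(λw. 1) :: AP :: PRIM2(mul)] | D=[(∅, ∅, ∅)]]
t=22: [S=[clo(λw. 1, {q↦-4}) :: -4 :: -4] | E={q↦-4} | C=[AP :: PRIM2(mul)] | D=[(∅, ∅, ∅)]]
t=23: [S=∅ | E={w↦-4, q↦-4} | C=[1] | D=[([-4], {q↦-4}, [PRIM2(mul)]) :: (∅, ∅, ∅)]]
t=24: [S=[1] | E={w↦-4, q↦-4} | C=∅ | D=[([-4], {q↦-4}, [PRIM2(mul)]) :: (∅, ∅, ∅)]]
t=25: [S=[1 :: -4] | E={q↦-4} | C=[PRIM2(mul)] | D=[(∅, ∅, ∅)]]
t=26: [S=[-4] | E={q↦-4} | C=∅ | D=[(∅, ∅, ∅)]]
t=27: [S=[-4] | E=∅ | C=∅ | D=∅]
→ final value -4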